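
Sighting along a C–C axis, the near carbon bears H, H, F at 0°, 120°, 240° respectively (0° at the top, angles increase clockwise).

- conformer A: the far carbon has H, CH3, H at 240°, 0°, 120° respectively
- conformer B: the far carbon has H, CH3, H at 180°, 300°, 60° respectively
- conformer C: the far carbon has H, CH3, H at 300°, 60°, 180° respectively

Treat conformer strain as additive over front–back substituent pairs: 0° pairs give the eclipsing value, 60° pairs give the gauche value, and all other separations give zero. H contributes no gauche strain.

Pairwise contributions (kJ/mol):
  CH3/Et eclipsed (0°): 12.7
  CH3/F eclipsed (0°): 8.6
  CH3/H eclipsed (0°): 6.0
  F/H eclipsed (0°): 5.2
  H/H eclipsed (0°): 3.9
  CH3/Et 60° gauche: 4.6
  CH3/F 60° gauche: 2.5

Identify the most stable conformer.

C

A is eclipsed. H at 0° is eclipsed with CH3 at 0° (6.0); H at 120° is eclipsed with H at 120° (3.9); F at 240° is eclipsed with H at 240° (5.2). Total 15.1 kJ/mol.
B is staggered. F at 240° is gauche with CH3 at 300° (2.5). Total 2.5 kJ/mol.
C (staggered): no non-H gauche contacts → 0.0 kJ/mol.
C has the lowest total (0.0 kJ/mol).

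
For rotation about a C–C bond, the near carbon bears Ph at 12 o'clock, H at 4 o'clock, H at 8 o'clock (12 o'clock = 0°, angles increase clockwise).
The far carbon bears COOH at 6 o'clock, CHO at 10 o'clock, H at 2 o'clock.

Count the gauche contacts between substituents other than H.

Non-H gauche pairs: Ph(0°)/CHO(300°) — 1 interaction.

1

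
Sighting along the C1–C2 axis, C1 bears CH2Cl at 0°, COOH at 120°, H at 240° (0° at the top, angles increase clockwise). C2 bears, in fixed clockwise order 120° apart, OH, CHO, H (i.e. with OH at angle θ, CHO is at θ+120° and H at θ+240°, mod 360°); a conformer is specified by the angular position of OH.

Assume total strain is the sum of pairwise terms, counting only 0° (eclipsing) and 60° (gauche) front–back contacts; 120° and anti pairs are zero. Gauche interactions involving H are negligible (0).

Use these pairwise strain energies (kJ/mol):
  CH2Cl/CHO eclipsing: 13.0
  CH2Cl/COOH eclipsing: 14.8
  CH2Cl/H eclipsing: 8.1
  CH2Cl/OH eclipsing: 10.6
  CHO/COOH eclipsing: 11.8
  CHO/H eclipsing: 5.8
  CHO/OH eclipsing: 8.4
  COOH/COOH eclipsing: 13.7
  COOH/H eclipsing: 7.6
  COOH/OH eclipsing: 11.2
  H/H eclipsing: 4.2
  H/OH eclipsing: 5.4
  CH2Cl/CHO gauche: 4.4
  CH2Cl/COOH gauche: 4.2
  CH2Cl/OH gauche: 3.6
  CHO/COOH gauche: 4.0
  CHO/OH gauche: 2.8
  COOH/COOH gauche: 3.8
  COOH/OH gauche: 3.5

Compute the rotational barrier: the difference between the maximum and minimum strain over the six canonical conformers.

OH at 0° (eclipsed): CH2Cl(0°)/OH(0°) eclipsed 10.6; COOH(120°)/CHO(120°) eclipsed 11.8; H(240°)/H(240°) eclipsed 4.2 → 26.6 kJ/mol.
OH at 60° (staggered): CH2Cl(0°)/OH(60°) gauche 3.6; COOH(120°)/OH(60°) gauche 3.5; COOH(120°)/CHO(180°) gauche 4.0 → 11.1 kJ/mol.
OH at 120° (eclipsed): CH2Cl(0°)/H(0°) eclipsed 8.1; COOH(120°)/OH(120°) eclipsed 11.2; H(240°)/CHO(240°) eclipsed 5.8 → 25.1 kJ/mol.
OH at 180° (staggered): CH2Cl(0°)/CHO(300°) gauche 4.4; COOH(120°)/OH(180°) gauche 3.5 → 7.9 kJ/mol.
OH at 240° (eclipsed): CH2Cl(0°)/CHO(0°) eclipsed 13.0; COOH(120°)/H(120°) eclipsed 7.6; H(240°)/OH(240°) eclipsed 5.4 → 26.0 kJ/mol.
OH at 300° (staggered): CH2Cl(0°)/OH(300°) gauche 3.6; CH2Cl(0°)/CHO(60°) gauche 4.4; COOH(120°)/CHO(60°) gauche 4.0 → 12.0 kJ/mol.
Max at 0° (26.6 kJ/mol), min at 180° (7.9 kJ/mol); barrier = 18.7 kJ/mol.

18.7 kJ/mol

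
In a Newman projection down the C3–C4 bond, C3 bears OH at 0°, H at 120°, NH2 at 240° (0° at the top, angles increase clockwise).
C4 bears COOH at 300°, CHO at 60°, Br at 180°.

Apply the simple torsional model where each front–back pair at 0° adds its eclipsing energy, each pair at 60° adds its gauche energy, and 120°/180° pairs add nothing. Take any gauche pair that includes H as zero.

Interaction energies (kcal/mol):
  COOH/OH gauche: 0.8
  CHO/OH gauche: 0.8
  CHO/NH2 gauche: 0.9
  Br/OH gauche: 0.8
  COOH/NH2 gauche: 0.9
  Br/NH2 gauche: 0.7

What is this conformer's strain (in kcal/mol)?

3.2 kcal/mol

This conformer (staggered): OH–COOH gauche, OH–CHO gauche, NH2–COOH gauche, NH2–Br gauche; 0.8 + 0.8 + 0.9 + 0.7 = 3.2 kcal/mol.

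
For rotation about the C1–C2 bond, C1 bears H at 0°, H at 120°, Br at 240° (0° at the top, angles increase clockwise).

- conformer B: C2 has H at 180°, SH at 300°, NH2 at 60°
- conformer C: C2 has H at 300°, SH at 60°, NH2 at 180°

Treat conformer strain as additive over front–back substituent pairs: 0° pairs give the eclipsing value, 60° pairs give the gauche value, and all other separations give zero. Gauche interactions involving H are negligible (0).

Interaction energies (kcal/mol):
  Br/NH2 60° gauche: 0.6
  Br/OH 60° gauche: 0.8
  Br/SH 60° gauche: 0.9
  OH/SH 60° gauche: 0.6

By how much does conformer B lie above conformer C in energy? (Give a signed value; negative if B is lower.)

+0.3 kcal/mol

B (staggered): Br(240°)/SH(300°) gauche 0.9 → 0.9 kcal/mol.
C (staggered): Br(240°)/NH2(180°) gauche 0.6 → 0.6 kcal/mol.
E(B) − E(C) = 0.9 − 0.6 = +0.3 kcal/mol.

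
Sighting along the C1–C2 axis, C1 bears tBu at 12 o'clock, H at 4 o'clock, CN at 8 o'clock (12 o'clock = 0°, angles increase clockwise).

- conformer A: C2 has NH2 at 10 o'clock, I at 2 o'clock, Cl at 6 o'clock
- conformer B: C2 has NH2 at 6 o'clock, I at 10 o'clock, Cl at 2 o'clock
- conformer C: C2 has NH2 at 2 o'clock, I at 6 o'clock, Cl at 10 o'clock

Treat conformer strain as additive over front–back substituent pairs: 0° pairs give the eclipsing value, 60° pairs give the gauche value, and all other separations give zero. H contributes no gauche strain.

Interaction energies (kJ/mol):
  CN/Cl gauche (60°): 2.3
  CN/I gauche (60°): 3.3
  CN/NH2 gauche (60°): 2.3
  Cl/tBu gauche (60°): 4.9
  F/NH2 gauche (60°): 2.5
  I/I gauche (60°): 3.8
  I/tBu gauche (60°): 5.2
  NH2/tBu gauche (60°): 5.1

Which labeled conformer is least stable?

A (staggered): tBu(0°)/NH2(300°) gauche 5.1; tBu(0°)/I(60°) gauche 5.2; CN(240°)/NH2(300°) gauche 2.3; CN(240°)/Cl(180°) gauche 2.3 → 14.9 kJ/mol.
B (staggered): tBu(0°)/I(300°) gauche 5.2; tBu(0°)/Cl(60°) gauche 4.9; CN(240°)/NH2(180°) gauche 2.3; CN(240°)/I(300°) gauche 3.3 → 15.7 kJ/mol.
C (staggered): tBu(0°)/NH2(60°) gauche 5.1; tBu(0°)/Cl(300°) gauche 4.9; CN(240°)/I(180°) gauche 3.3; CN(240°)/Cl(300°) gauche 2.3 → 15.6 kJ/mol.
B has the highest total (15.7 kJ/mol).

B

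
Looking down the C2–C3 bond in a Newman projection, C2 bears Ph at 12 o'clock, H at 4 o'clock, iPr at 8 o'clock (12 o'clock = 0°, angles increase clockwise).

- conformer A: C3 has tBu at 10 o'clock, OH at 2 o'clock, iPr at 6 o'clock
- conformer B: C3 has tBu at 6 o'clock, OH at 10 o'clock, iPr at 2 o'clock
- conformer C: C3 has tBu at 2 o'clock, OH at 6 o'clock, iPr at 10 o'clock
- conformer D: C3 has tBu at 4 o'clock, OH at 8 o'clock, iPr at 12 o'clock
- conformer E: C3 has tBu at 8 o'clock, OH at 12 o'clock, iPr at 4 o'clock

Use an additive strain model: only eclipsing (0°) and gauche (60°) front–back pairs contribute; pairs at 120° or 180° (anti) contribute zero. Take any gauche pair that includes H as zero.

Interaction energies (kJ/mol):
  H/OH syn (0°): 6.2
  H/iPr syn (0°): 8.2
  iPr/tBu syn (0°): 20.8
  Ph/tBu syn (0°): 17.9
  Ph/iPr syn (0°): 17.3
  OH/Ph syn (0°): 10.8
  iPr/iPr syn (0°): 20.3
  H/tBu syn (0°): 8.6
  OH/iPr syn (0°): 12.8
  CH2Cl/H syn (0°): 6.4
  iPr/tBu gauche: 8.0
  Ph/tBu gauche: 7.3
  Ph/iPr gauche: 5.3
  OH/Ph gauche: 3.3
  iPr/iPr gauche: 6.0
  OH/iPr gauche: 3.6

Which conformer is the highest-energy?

E

A (staggered): Ph(0°)/tBu(300°) gauche 7.3; Ph(0°)/OH(60°) gauche 3.3; iPr(240°)/tBu(300°) gauche 8.0; iPr(240°)/iPr(180°) gauche 6.0 → 24.6 kJ/mol.
B (staggered): Ph(0°)/OH(300°) gauche 3.3; Ph(0°)/iPr(60°) gauche 5.3; iPr(240°)/tBu(180°) gauche 8.0; iPr(240°)/OH(300°) gauche 3.6 → 20.2 kJ/mol.
C (staggered): Ph(0°)/tBu(60°) gauche 7.3; Ph(0°)/iPr(300°) gauche 5.3; iPr(240°)/OH(180°) gauche 3.6; iPr(240°)/iPr(300°) gauche 6.0 → 22.2 kJ/mol.
D (eclipsed): Ph(0°)/iPr(0°) eclipsed 17.3; H(120°)/tBu(120°) eclipsed 8.6; iPr(240°)/OH(240°) eclipsed 12.8 → 38.7 kJ/mol.
E (eclipsed): Ph(0°)/OH(0°) eclipsed 10.8; H(120°)/iPr(120°) eclipsed 8.2; iPr(240°)/tBu(240°) eclipsed 20.8 → 39.8 kJ/mol.
E has the highest total (39.8 kJ/mol).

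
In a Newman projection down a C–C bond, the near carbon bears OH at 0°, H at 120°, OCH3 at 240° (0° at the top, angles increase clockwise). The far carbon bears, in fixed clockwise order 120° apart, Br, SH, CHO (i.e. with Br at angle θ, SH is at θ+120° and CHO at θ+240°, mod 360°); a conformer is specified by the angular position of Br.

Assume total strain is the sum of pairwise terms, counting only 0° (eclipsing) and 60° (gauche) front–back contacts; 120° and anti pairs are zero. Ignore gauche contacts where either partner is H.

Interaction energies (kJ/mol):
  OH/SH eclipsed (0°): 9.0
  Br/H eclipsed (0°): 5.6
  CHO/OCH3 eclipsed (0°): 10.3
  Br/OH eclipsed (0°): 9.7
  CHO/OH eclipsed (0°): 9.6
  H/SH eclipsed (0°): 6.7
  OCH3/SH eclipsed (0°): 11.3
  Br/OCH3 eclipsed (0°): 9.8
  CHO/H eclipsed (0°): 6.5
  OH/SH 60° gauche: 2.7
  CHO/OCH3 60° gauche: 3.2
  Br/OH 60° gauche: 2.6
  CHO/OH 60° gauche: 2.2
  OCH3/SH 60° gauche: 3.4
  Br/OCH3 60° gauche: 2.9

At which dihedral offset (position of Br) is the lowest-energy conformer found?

180°

Br at 0° is eclipsed. OH at 0° is eclipsed with Br at 0° (9.7); H at 120° is eclipsed with SH at 120° (6.7); OCH3 at 240° is eclipsed with CHO at 240° (10.3). Total 26.7 kJ/mol.
Br at 60° is staggered. OH at 0° is gauche with Br at 60° (2.6); OH at 0° is gauche with CHO at 300° (2.2); OCH3 at 240° is gauche with SH at 180° (3.4); OCH3 at 240° is gauche with CHO at 300° (3.2). Total 11.4 kJ/mol.
Br at 120° is eclipsed. OH at 0° is eclipsed with CHO at 0° (9.6); H at 120° is eclipsed with Br at 120° (5.6); OCH3 at 240° is eclipsed with SH at 240° (11.3). Total 26.5 kJ/mol.
Br at 180° is staggered. OH at 0° is gauche with SH at 300° (2.7); OH at 0° is gauche with CHO at 60° (2.2); OCH3 at 240° is gauche with Br at 180° (2.9); OCH3 at 240° is gauche with SH at 300° (3.4). Total 11.2 kJ/mol.
Br at 240° is eclipsed. OH at 0° is eclipsed with SH at 0° (9.0); H at 120° is eclipsed with CHO at 120° (6.5); OCH3 at 240° is eclipsed with Br at 240° (9.8). Total 25.3 kJ/mol.
Br at 300° is staggered. OH at 0° is gauche with Br at 300° (2.6); OH at 0° is gauche with SH at 60° (2.7); OCH3 at 240° is gauche with Br at 300° (2.9); OCH3 at 240° is gauche with CHO at 180° (3.2). Total 11.4 kJ/mol.
The minimum (11.2 kJ/mol) occurs with Br at 180°.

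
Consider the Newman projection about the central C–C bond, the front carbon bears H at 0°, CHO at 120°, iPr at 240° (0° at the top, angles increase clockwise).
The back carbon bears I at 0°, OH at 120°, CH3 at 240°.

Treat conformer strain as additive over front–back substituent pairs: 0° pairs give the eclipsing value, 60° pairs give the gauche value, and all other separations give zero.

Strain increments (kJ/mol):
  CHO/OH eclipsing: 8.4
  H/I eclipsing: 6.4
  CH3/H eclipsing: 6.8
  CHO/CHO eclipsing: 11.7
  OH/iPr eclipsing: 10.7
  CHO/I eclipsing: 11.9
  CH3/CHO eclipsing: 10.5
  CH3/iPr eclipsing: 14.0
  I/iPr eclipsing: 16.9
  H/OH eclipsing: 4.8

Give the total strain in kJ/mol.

28.8 kJ/mol

This conformer (eclipsed): H–I eclipsed, CHO–OH eclipsed, iPr–CH3 eclipsed; 6.4 + 8.4 + 14.0 = 28.8 kJ/mol.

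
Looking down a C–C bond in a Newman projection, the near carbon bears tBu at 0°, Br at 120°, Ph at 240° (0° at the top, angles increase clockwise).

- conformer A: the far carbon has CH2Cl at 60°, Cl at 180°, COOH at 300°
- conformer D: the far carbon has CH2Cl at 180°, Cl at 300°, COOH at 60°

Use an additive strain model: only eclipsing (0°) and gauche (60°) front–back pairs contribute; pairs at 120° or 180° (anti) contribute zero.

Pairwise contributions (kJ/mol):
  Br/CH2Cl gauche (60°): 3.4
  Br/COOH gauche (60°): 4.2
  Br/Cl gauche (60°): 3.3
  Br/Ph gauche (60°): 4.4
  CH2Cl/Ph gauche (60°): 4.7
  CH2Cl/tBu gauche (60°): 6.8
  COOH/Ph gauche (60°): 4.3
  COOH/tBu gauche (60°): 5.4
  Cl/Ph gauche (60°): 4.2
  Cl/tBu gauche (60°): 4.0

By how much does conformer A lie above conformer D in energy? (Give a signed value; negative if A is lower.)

+1.5 kJ/mol

A (staggered): tBu–CH2Cl gauche, tBu–COOH gauche, Br–CH2Cl gauche, Br–Cl gauche, Ph–Cl gauche, Ph–COOH gauche; 6.8 + 5.4 + 3.4 + 3.3 + 4.2 + 4.3 = 27.4 kJ/mol.
D (staggered): tBu–Cl gauche, tBu–COOH gauche, Br–CH2Cl gauche, Br–COOH gauche, Ph–CH2Cl gauche, Ph–Cl gauche; 4.0 + 5.4 + 3.4 + 4.2 + 4.7 + 4.2 = 25.9 kJ/mol.
E(A) − E(D) = 27.4 − 25.9 = +1.5 kJ/mol.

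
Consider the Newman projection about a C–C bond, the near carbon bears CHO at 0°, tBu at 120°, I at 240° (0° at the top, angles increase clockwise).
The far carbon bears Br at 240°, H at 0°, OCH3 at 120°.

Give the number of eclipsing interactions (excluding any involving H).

2

Non-H eclipsing pairs: tBu(120°)/OCH3(120°); I(240°)/Br(240°) — 2 interactions.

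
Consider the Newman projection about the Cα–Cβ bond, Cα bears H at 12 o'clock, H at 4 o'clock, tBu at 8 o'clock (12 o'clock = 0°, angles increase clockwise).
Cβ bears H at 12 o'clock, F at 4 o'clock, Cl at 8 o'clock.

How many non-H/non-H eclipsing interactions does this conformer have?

1

Non-H eclipsing pairs: tBu(240°)/Cl(240°) — 1 interaction.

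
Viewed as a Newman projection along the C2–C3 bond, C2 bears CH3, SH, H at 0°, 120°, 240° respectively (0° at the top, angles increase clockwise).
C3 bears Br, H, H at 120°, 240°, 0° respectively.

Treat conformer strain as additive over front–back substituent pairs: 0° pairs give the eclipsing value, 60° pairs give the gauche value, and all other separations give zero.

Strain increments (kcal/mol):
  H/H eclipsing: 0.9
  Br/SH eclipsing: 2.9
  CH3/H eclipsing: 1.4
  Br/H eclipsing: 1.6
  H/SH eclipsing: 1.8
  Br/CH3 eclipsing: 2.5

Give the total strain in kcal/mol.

5.2 kcal/mol

This conformer is eclipsed. CH3 at 0° is eclipsed with H at 0° (1.4); SH at 120° is eclipsed with Br at 120° (2.9); H at 240° is eclipsed with H at 240° (0.9). Total 5.2 kcal/mol.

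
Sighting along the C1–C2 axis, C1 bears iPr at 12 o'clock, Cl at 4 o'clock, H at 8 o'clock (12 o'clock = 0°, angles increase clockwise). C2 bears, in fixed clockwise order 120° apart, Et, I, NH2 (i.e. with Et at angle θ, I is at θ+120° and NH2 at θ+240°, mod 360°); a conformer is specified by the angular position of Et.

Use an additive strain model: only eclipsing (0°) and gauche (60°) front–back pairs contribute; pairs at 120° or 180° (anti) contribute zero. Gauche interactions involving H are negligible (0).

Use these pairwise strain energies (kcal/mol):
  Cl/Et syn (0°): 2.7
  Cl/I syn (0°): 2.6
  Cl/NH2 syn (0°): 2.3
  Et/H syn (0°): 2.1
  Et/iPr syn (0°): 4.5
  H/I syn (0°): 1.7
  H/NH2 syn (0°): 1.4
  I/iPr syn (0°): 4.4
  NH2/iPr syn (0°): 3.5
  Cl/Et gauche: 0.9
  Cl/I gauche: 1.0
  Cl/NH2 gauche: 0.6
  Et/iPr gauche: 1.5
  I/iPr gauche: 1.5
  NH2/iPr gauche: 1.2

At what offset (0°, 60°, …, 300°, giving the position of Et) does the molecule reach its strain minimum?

Et at 0° (eclipsed): iPr–Et eclipsed, Cl–I eclipsed, H–NH2 eclipsed; 4.5 + 2.6 + 1.4 = 8.5 kcal/mol.
Et at 60° (staggered): iPr–Et gauche, iPr–NH2 gauche, Cl–Et gauche, Cl–I gauche; 1.5 + 1.2 + 0.9 + 1.0 = 4.6 kcal/mol.
Et at 120° (eclipsed): iPr–NH2 eclipsed, Cl–Et eclipsed, H–I eclipsed; 3.5 + 2.7 + 1.7 = 7.9 kcal/mol.
Et at 180° (staggered): iPr–I gauche, iPr–NH2 gauche, Cl–Et gauche, Cl–NH2 gauche; 1.5 + 1.2 + 0.9 + 0.6 = 4.2 kcal/mol.
Et at 240° (eclipsed): iPr–I eclipsed, Cl–NH2 eclipsed, H–Et eclipsed; 4.4 + 2.3 + 2.1 = 8.8 kcal/mol.
Et at 300° (staggered): iPr–Et gauche, iPr–I gauche, Cl–I gauche, Cl–NH2 gauche; 1.5 + 1.5 + 1.0 + 0.6 = 4.6 kcal/mol.
The minimum (4.2 kcal/mol) occurs with Et at 180°.

180°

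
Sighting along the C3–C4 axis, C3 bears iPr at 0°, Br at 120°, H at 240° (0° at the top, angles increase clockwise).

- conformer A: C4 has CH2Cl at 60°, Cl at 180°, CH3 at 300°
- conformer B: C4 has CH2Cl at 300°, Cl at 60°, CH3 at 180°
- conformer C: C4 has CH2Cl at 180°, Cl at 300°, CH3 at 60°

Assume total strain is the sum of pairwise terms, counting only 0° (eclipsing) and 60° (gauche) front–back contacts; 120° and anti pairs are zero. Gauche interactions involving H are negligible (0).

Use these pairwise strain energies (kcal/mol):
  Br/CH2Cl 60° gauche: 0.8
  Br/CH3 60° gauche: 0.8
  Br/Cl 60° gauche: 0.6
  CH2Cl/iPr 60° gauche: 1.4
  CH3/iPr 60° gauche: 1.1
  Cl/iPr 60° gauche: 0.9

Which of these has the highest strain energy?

A is staggered. iPr at 0° is gauche with CH2Cl at 60° (1.4); iPr at 0° is gauche with CH3 at 300° (1.1); Br at 120° is gauche with CH2Cl at 60° (0.8); Br at 120° is gauche with Cl at 180° (0.6). Total 3.9 kcal/mol.
B is staggered. iPr at 0° is gauche with CH2Cl at 300° (1.4); iPr at 0° is gauche with Cl at 60° (0.9); Br at 120° is gauche with Cl at 60° (0.6); Br at 120° is gauche with CH3 at 180° (0.8). Total 3.7 kcal/mol.
C is staggered. iPr at 0° is gauche with Cl at 300° (0.9); iPr at 0° is gauche with CH3 at 60° (1.1); Br at 120° is gauche with CH2Cl at 180° (0.8); Br at 120° is gauche with CH3 at 60° (0.8). Total 3.6 kcal/mol.
A has the highest total (3.9 kcal/mol).

A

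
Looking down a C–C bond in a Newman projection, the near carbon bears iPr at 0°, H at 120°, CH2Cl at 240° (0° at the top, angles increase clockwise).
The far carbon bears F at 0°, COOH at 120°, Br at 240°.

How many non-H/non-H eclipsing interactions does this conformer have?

Non-H eclipsing pairs: iPr(0°)/F(0°); CH2Cl(240°)/Br(240°) — 2 interactions.

2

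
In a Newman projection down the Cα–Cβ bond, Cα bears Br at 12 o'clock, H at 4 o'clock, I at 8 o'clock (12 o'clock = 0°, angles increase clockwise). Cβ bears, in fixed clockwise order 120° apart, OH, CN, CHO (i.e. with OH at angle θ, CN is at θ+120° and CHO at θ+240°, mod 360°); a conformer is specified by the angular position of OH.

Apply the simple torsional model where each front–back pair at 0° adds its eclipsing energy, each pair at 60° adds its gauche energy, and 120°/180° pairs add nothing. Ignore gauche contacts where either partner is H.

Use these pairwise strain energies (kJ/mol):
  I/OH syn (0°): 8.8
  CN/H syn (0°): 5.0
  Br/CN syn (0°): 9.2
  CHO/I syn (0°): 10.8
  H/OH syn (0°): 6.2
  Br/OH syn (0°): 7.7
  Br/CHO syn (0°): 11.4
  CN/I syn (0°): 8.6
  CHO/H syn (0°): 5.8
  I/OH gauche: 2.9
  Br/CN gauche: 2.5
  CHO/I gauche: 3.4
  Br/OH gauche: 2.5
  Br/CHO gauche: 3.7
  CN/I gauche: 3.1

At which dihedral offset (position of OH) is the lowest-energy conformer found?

300°

OH at 0° (eclipsed): Br(0°)/OH(0°) eclipsed 7.7; H(120°)/CN(120°) eclipsed 5.0; I(240°)/CHO(240°) eclipsed 10.8 → 23.5 kJ/mol.
OH at 60° (staggered): Br(0°)/OH(60°) gauche 2.5; Br(0°)/CHO(300°) gauche 3.7; I(240°)/CN(180°) gauche 3.1; I(240°)/CHO(300°) gauche 3.4 → 12.7 kJ/mol.
OH at 120° (eclipsed): Br(0°)/CHO(0°) eclipsed 11.4; H(120°)/OH(120°) eclipsed 6.2; I(240°)/CN(240°) eclipsed 8.6 → 26.2 kJ/mol.
OH at 180° (staggered): Br(0°)/CN(300°) gauche 2.5; Br(0°)/CHO(60°) gauche 3.7; I(240°)/OH(180°) gauche 2.9; I(240°)/CN(300°) gauche 3.1 → 12.2 kJ/mol.
OH at 240° (eclipsed): Br(0°)/CN(0°) eclipsed 9.2; H(120°)/CHO(120°) eclipsed 5.8; I(240°)/OH(240°) eclipsed 8.8 → 23.8 kJ/mol.
OH at 300° (staggered): Br(0°)/OH(300°) gauche 2.5; Br(0°)/CN(60°) gauche 2.5; I(240°)/OH(300°) gauche 2.9; I(240°)/CHO(180°) gauche 3.4 → 11.3 kJ/mol.
The minimum (11.3 kJ/mol) occurs with OH at 300°.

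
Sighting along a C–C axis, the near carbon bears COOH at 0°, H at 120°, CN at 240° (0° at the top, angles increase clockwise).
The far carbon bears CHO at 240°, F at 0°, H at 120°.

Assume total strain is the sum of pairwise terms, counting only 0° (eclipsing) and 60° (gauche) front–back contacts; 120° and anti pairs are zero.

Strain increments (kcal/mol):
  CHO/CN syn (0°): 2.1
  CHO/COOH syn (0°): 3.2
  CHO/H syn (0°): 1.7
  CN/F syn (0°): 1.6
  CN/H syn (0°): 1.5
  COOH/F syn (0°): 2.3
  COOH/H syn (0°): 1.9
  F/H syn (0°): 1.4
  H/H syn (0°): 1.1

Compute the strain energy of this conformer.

This conformer (eclipsed): COOH–F eclipsed, H–H eclipsed, CN–CHO eclipsed; 2.3 + 1.1 + 2.1 = 5.5 kcal/mol.

5.5 kcal/mol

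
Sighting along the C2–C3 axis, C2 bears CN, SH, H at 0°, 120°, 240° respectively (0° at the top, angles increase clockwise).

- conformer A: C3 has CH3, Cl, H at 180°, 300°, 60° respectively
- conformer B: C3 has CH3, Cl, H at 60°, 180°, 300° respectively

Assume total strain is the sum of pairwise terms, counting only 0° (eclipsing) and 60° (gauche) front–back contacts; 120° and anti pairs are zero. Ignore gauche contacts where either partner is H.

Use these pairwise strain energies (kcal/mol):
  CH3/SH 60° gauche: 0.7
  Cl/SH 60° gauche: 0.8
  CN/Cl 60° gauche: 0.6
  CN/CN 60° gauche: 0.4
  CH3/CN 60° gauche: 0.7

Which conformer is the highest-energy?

A (staggered): CN(0°)/Cl(300°) gauche 0.6; SH(120°)/CH3(180°) gauche 0.7 → 1.3 kcal/mol.
B (staggered): CN(0°)/CH3(60°) gauche 0.7; SH(120°)/CH3(60°) gauche 0.7; SH(120°)/Cl(180°) gauche 0.8 → 2.2 kcal/mol.
B has the highest total (2.2 kcal/mol).

B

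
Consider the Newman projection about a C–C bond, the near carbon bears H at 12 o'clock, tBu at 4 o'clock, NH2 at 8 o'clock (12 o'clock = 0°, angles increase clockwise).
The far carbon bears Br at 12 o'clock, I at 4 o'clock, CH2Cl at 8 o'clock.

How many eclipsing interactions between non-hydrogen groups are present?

Non-H eclipsing pairs: tBu(120°)/I(120°); NH2(240°)/CH2Cl(240°) — 2 interactions.

2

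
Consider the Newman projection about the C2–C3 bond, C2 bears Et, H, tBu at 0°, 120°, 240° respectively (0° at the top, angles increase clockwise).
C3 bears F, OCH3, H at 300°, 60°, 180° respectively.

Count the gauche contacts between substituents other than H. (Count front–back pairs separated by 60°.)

3

Non-H gauche pairs: Et(0°)/F(300°); Et(0°)/OCH3(60°); tBu(240°)/F(300°) — 3 interactions.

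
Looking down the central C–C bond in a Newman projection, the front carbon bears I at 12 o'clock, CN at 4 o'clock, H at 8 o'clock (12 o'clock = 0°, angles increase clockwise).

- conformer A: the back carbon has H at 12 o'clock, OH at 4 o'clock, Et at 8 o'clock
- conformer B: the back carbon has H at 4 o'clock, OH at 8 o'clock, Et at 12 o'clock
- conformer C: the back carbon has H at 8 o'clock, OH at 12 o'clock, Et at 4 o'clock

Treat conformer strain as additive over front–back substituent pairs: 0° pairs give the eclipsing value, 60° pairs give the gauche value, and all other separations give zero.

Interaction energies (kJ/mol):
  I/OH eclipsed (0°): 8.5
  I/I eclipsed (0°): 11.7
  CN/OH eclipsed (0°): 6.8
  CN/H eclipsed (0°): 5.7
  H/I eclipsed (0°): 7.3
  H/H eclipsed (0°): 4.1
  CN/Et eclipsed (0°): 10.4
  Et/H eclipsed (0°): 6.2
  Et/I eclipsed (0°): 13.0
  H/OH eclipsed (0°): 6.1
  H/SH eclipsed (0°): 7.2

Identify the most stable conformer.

A

A (eclipsed): I(0°)/H(0°) eclipsed 7.3; CN(120°)/OH(120°) eclipsed 6.8; H(240°)/Et(240°) eclipsed 6.2 → 20.3 kJ/mol.
B (eclipsed): I(0°)/Et(0°) eclipsed 13.0; CN(120°)/H(120°) eclipsed 5.7; H(240°)/OH(240°) eclipsed 6.1 → 24.8 kJ/mol.
C (eclipsed): I(0°)/OH(0°) eclipsed 8.5; CN(120°)/Et(120°) eclipsed 10.4; H(240°)/H(240°) eclipsed 4.1 → 23.0 kJ/mol.
A has the lowest total (20.3 kJ/mol).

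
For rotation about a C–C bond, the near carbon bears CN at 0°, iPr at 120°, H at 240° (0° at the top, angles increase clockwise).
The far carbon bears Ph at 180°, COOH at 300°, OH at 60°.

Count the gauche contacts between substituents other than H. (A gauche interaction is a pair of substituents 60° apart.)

4

Non-H gauche pairs: CN(0°)/COOH(300°); CN(0°)/OH(60°); iPr(120°)/Ph(180°); iPr(120°)/OH(60°) — 4 interactions.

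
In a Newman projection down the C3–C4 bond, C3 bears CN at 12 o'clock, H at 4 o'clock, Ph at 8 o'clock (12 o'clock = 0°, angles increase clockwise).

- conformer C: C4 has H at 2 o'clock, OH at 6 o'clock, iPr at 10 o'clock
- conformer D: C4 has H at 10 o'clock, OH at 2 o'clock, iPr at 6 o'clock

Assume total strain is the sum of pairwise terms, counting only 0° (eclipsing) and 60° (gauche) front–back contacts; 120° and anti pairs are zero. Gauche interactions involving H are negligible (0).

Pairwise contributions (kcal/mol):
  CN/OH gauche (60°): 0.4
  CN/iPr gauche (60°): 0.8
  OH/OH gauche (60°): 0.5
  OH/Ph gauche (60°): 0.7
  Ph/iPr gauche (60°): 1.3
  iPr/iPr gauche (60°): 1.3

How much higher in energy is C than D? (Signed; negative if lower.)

+1.1 kcal/mol

C is staggered. CN at 0° is gauche with iPr at 300° (0.8); Ph at 240° is gauche with OH at 180° (0.7); Ph at 240° is gauche with iPr at 300° (1.3). Total 2.8 kcal/mol.
D is staggered. CN at 0° is gauche with OH at 60° (0.4); Ph at 240° is gauche with iPr at 180° (1.3). Total 1.7 kcal/mol.
E(C) − E(D) = 2.8 − 1.7 = +1.1 kcal/mol.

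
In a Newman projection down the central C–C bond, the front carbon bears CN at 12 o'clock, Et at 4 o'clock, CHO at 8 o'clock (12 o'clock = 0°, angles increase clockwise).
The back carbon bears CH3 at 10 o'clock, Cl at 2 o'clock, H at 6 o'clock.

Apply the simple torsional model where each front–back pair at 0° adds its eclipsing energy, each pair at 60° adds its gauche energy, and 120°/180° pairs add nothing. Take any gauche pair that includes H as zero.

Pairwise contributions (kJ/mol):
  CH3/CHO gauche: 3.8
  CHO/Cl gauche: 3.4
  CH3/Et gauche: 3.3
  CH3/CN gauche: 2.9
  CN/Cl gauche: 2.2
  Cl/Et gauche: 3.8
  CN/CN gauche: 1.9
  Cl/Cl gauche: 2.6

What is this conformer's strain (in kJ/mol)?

12.7 kJ/mol

This conformer is staggered. CN at 0° is gauche with CH3 at 300° (2.9); CN at 0° is gauche with Cl at 60° (2.2); Et at 120° is gauche with Cl at 60° (3.8); CHO at 240° is gauche with CH3 at 300° (3.8). Total 12.7 kJ/mol.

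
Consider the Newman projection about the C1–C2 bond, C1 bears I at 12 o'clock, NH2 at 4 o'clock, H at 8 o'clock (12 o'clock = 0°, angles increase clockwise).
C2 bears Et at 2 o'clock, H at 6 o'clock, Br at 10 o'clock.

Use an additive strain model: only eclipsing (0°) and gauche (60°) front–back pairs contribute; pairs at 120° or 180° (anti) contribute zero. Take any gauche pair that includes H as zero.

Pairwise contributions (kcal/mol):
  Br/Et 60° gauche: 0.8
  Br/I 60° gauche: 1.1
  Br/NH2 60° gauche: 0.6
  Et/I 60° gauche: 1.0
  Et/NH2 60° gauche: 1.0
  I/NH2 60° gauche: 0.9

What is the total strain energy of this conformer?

3.1 kcal/mol

This conformer (staggered): I–Et gauche, I–Br gauche, NH2–Et gauche; 1.0 + 1.1 + 1.0 = 3.1 kcal/mol.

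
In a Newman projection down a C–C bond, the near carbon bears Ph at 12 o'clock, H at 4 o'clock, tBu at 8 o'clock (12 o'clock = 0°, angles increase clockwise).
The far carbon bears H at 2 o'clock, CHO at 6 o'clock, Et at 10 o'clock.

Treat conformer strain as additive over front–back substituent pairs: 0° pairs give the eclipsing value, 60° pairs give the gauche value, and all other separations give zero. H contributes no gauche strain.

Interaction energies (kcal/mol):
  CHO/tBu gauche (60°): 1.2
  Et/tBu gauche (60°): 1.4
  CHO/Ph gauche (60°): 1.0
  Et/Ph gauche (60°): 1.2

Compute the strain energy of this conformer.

This conformer (staggered): Ph–Et gauche, tBu–CHO gauche, tBu–Et gauche; 1.2 + 1.2 + 1.4 = 3.8 kcal/mol.

3.8 kcal/mol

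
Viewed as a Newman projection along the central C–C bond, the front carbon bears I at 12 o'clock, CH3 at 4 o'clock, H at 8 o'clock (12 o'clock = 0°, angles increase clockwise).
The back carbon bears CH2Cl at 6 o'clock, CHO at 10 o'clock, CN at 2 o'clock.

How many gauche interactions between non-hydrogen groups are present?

Non-H gauche pairs: I(0°)/CHO(300°); I(0°)/CN(60°); CH3(120°)/CH2Cl(180°); CH3(120°)/CN(60°) — 4 interactions.

4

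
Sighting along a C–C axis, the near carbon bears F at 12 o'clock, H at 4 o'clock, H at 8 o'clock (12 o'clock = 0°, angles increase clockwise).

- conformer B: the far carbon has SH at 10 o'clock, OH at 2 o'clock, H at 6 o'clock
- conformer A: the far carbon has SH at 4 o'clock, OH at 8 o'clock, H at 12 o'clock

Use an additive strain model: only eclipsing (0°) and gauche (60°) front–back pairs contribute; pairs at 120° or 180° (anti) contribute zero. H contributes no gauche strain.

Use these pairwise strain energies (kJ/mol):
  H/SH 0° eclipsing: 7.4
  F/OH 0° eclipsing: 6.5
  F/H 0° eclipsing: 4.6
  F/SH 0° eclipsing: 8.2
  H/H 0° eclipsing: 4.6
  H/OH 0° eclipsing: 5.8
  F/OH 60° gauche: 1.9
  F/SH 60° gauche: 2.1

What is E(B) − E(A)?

B (staggered): F(0°)/SH(300°) gauche 2.1; F(0°)/OH(60°) gauche 1.9 → 4.0 kJ/mol.
A (eclipsed): F(0°)/H(0°) eclipsed 4.6; H(120°)/SH(120°) eclipsed 7.4; H(240°)/OH(240°) eclipsed 5.8 → 17.8 kJ/mol.
E(B) − E(A) = 4.0 − 17.8 = -13.8 kJ/mol.

-13.8 kJ/mol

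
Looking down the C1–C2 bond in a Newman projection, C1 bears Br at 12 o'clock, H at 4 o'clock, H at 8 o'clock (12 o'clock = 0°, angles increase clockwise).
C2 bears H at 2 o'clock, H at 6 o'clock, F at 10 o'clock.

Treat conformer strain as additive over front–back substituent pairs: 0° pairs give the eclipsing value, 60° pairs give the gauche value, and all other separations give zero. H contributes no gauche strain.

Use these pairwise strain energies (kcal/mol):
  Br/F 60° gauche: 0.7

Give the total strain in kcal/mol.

0.7 kcal/mol

This conformer (staggered): Br(0°)/F(300°) gauche 0.7 → 0.7 kcal/mol.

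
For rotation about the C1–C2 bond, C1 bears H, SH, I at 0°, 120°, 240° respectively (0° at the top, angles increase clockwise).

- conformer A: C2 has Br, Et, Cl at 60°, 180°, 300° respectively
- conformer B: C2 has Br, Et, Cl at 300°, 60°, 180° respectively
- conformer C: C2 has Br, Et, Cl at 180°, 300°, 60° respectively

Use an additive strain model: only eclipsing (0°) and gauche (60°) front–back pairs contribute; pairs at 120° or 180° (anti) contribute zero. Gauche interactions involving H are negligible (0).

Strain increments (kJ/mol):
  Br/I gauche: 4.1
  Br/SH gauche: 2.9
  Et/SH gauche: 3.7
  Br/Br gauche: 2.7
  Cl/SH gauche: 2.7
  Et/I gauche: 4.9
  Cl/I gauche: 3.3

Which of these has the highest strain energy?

A is staggered. SH at 120° is gauche with Br at 60° (2.9); SH at 120° is gauche with Et at 180° (3.7); I at 240° is gauche with Et at 180° (4.9); I at 240° is gauche with Cl at 300° (3.3). Total 14.8 kJ/mol.
B is staggered. SH at 120° is gauche with Et at 60° (3.7); SH at 120° is gauche with Cl at 180° (2.7); I at 240° is gauche with Br at 300° (4.1); I at 240° is gauche with Cl at 180° (3.3). Total 13.8 kJ/mol.
C is staggered. SH at 120° is gauche with Br at 180° (2.9); SH at 120° is gauche with Cl at 60° (2.7); I at 240° is gauche with Br at 180° (4.1); I at 240° is gauche with Et at 300° (4.9). Total 14.6 kJ/mol.
A has the highest total (14.8 kJ/mol).

A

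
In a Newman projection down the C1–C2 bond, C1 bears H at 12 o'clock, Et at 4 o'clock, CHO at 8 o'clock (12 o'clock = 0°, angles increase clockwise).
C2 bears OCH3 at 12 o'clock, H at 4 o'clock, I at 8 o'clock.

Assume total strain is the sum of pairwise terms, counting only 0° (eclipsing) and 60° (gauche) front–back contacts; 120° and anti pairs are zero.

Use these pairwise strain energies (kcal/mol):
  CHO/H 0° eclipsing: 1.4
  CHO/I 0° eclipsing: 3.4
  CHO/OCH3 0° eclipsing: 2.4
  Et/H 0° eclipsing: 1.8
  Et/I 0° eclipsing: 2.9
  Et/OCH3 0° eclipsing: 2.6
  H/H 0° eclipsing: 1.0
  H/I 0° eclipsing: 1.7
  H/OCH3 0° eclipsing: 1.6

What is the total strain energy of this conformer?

6.8 kcal/mol

This conformer (eclipsed): H(0°)/OCH3(0°) eclipsed 1.6; Et(120°)/H(120°) eclipsed 1.8; CHO(240°)/I(240°) eclipsed 3.4 → 6.8 kcal/mol.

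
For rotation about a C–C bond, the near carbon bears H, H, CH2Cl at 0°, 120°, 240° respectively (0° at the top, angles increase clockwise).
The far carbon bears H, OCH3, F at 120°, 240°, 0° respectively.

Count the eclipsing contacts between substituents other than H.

1

Non-H eclipsing pairs: CH2Cl(240°)/OCH3(240°) — 1 interaction.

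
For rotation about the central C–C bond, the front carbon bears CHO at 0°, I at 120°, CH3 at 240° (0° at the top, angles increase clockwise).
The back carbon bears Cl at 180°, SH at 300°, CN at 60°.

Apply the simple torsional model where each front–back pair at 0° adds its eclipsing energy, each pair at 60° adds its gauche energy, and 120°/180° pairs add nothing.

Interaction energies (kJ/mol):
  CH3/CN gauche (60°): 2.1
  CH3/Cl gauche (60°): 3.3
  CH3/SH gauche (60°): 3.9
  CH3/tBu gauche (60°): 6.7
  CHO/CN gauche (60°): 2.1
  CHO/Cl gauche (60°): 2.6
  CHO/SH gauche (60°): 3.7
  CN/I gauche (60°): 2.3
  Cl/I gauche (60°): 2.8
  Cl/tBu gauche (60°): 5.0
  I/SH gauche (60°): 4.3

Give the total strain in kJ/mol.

18.1 kJ/mol

This conformer is staggered. CHO at 0° is gauche with SH at 300° (3.7); CHO at 0° is gauche with CN at 60° (2.1); I at 120° is gauche with Cl at 180° (2.8); I at 120° is gauche with CN at 60° (2.3); CH3 at 240° is gauche with Cl at 180° (3.3); CH3 at 240° is gauche with SH at 300° (3.9). Total 18.1 kJ/mol.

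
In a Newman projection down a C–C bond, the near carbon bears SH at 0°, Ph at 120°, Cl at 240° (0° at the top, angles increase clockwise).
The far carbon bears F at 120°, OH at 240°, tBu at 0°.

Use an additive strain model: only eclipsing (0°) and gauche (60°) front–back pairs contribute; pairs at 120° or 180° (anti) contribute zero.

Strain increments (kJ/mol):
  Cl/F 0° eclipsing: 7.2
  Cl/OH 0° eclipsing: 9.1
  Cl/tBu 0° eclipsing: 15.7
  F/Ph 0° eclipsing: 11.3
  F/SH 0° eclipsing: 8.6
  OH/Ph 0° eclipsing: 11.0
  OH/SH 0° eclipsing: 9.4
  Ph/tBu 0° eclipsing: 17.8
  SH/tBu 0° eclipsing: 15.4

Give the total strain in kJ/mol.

This conformer is eclipsed. SH at 0° is eclipsed with tBu at 0° (15.4); Ph at 120° is eclipsed with F at 120° (11.3); Cl at 240° is eclipsed with OH at 240° (9.1). Total 35.8 kJ/mol.

35.8 kJ/mol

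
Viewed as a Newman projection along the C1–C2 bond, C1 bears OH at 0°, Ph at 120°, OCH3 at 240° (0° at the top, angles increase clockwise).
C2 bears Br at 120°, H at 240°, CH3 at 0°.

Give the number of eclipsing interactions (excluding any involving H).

2

Non-H eclipsing pairs: OH(0°)/CH3(0°); Ph(120°)/Br(120°) — 2 interactions.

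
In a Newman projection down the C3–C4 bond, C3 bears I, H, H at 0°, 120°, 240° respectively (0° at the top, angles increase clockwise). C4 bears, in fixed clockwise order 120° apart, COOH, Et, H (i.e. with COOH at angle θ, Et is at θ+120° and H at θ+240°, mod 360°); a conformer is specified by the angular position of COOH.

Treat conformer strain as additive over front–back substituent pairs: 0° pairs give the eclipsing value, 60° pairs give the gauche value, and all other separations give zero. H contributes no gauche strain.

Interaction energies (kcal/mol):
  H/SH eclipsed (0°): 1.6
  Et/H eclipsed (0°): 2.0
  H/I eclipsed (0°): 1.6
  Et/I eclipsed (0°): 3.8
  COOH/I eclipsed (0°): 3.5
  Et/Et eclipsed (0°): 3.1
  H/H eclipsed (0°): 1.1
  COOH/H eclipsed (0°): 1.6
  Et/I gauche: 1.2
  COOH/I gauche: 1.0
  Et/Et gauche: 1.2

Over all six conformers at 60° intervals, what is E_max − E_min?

5.6 kcal/mol

COOH at 0° (eclipsed): I(0°)/COOH(0°) eclipsed 3.5; H(120°)/Et(120°) eclipsed 2.0; H(240°)/H(240°) eclipsed 1.1 → 6.6 kcal/mol.
COOH at 60° (staggered): I(0°)/COOH(60°) gauche 1.0 → 1.0 kcal/mol.
COOH at 120° (eclipsed): I(0°)/H(0°) eclipsed 1.6; H(120°)/COOH(120°) eclipsed 1.6; H(240°)/Et(240°) eclipsed 2.0 → 5.2 kcal/mol.
COOH at 180° (staggered): I(0°)/Et(300°) gauche 1.2 → 1.2 kcal/mol.
COOH at 240° (eclipsed): I(0°)/Et(0°) eclipsed 3.8; H(120°)/H(120°) eclipsed 1.1; H(240°)/COOH(240°) eclipsed 1.6 → 6.5 kcal/mol.
COOH at 300° (staggered): I(0°)/COOH(300°) gauche 1.0; I(0°)/Et(60°) gauche 1.2 → 2.2 kcal/mol.
Max at 0° (6.6 kcal/mol), min at 60° (1.0 kcal/mol); barrier = 5.6 kcal/mol.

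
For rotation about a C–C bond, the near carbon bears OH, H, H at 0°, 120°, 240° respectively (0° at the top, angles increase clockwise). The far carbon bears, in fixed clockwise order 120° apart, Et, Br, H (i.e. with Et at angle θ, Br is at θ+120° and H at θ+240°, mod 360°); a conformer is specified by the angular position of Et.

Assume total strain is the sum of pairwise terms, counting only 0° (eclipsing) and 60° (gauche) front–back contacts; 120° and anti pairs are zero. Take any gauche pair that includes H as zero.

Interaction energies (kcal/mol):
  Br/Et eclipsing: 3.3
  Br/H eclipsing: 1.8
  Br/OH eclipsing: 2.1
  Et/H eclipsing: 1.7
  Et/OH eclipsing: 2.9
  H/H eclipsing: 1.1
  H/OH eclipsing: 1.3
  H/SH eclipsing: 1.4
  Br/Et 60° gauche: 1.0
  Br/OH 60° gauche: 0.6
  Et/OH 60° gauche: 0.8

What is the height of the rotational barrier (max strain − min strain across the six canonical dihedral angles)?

5.2 kcal/mol

Et at 0° is eclipsed. OH at 0° is eclipsed with Et at 0° (2.9); H at 120° is eclipsed with Br at 120° (1.8); H at 240° is eclipsed with H at 240° (1.1). Total 5.8 kcal/mol.
Et at 60° is staggered. OH at 0° is gauche with Et at 60° (0.8). Total 0.8 kcal/mol.
Et at 120° is eclipsed. OH at 0° is eclipsed with H at 0° (1.3); H at 120° is eclipsed with Et at 120° (1.7); H at 240° is eclipsed with Br at 240° (1.8). Total 4.8 kcal/mol.
Et at 180° is staggered. OH at 0° is gauche with Br at 300° (0.6). Total 0.6 kcal/mol.
Et at 240° is eclipsed. OH at 0° is eclipsed with Br at 0° (2.1); H at 120° is eclipsed with H at 120° (1.1); H at 240° is eclipsed with Et at 240° (1.7). Total 4.9 kcal/mol.
Et at 300° is staggered. OH at 0° is gauche with Et at 300° (0.8); OH at 0° is gauche with Br at 60° (0.6). Total 1.4 kcal/mol.
Max at 0° (5.8 kcal/mol), min at 180° (0.6 kcal/mol); barrier = 5.2 kcal/mol.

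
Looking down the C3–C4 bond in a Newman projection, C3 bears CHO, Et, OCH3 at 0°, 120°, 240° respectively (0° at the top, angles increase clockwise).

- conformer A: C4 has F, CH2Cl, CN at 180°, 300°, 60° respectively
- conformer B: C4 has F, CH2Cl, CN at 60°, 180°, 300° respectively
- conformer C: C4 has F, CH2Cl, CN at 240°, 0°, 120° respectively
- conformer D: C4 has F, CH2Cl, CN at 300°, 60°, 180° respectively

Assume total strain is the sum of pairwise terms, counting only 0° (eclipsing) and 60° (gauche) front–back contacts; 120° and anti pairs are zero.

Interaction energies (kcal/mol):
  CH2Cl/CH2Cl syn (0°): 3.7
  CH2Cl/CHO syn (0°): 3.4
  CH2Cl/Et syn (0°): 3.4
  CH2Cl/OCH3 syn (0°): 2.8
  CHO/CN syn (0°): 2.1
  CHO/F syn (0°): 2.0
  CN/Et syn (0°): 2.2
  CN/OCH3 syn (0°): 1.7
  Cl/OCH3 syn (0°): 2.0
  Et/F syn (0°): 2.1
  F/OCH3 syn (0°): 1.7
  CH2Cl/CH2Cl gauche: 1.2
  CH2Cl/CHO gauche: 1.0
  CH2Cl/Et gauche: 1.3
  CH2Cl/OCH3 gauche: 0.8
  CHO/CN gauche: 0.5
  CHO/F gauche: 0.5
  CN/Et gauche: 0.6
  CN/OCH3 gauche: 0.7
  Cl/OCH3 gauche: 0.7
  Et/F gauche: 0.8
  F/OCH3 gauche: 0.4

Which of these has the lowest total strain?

A

A (staggered): CHO(0°)/CH2Cl(300°) gauche 1.0; CHO(0°)/CN(60°) gauche 0.5; Et(120°)/F(180°) gauche 0.8; Et(120°)/CN(60°) gauche 0.6; OCH3(240°)/F(180°) gauche 0.4; OCH3(240°)/CH2Cl(300°) gauche 0.8 → 4.1 kcal/mol.
B (staggered): CHO(0°)/F(60°) gauche 0.5; CHO(0°)/CN(300°) gauche 0.5; Et(120°)/F(60°) gauche 0.8; Et(120°)/CH2Cl(180°) gauche 1.3; OCH3(240°)/CH2Cl(180°) gauche 0.8; OCH3(240°)/CN(300°) gauche 0.7 → 4.6 kcal/mol.
C (eclipsed): CHO(0°)/CH2Cl(0°) eclipsed 3.4; Et(120°)/CN(120°) eclipsed 2.2; OCH3(240°)/F(240°) eclipsed 1.7 → 7.3 kcal/mol.
D (staggered): CHO(0°)/F(300°) gauche 0.5; CHO(0°)/CH2Cl(60°) gauche 1.0; Et(120°)/CH2Cl(60°) gauche 1.3; Et(120°)/CN(180°) gauche 0.6; OCH3(240°)/F(300°) gauche 0.4; OCH3(240°)/CN(180°) gauche 0.7 → 4.5 kcal/mol.
A has the lowest total (4.1 kcal/mol).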